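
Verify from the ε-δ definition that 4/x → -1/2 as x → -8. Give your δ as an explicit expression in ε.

δ = min(4, 8ε)

Let ε > 0. We seek δ > 0 such that 0 < |x + 8| < δ implies |4/x + 1/2| < ε.
|4/x + 1/2| = 4·|-8 − x|/(8·|x|) = 4|x + 8|/(8|x|).
Require δ ≤ 4 so that |x| > 8 − 4 = 4, hence 8|x| > 32.
Then |4/x + 1/2| < 4|x + 8|/32, which is < ε when |x + 8| < 8ε.
Take δ = min(4, 8ε). Then 0 < |x + 8| < δ gives both |x + 8| < 4 and |x + 8| < 8ε, so |4/x + 1/2| < ε.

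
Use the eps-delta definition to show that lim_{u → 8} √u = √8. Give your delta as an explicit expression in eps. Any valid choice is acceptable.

Suppose eps > 0. We want delta > 0 such that 0 < |u − 8| < delta implies |√u − √8| < eps.
Rationalise: √u − √8 = (u − 8)/(√u + √8), so |√u − √8| = |u − 8|/(√u + √8).
Restrict delta ≤ 8 so that |u − 8| < 8 forces u > 0, and then √u + √8 > √8.
Hence |√u − √8| < |u − 8|/√8, which is < eps once |u − 8| < √8·eps.
Take delta = min(8, √8·eps). If 0 < |u − 8| < delta then u > 0 and |√u − √8| < |u − 8|/√8 < eps.

delta = min(8, √8·eps)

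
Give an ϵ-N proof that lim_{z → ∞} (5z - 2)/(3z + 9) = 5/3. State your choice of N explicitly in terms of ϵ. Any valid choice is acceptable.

Fix ϵ > 0. We seek N > 0 such that z > N implies |(5z - 2)/(3z + 9) − (5/3)| < ϵ.
(5z - 2)/(3z + 9) − (5/3) = (3(5z - 2) − 5(3z + 9)) / (3(3z + 9)) = -51/(3(3z + 9)).
For z > 0 we have 3z + 9 > 3z, so |(5z - 2)/(3z + 9) − (5/3)| = 51/(3(3z + 9)) < 51/(3·3z) = (17/3)/z.
Thus |(5z - 2)/(3z + 9) − (5/3)| < ϵ whenever z > (17/3)/ϵ.
Take N = (17/3)/ϵ. If z > N then |(5z - 2)/(3z + 9) − (5/3)| < (17/3)/z < ϵ.

N = (17/3)/ϵ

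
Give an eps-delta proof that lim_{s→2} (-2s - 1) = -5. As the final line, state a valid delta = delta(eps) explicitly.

Fix eps > 0. We need delta > 0 so that 0 < |s − 2| < delta implies |(-2s - 1) + 5| < eps.
|(-2s - 1) + 5| = |-2s + 4| = 2|s − 2|.
Thus it suffices that |s − 2| < eps/2.
Choosing delta = eps/2 gives |(-2s - 1) + 5| = 2|s − 2| < eps whenever |s − 2| < delta.

delta = eps/2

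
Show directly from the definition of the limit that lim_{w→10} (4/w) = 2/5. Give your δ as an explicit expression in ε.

Fix ε > 0. We seek δ > 0 such that 0 < |w − 10| < δ implies |4/w − (2/5)| < ε.
|4/w − (2/5)| = 4·|10 − w|/(10·|w|) = 4|w − 10|/(10|w|).
Restrict δ ≤ 5. Then |w − 10| < 5 gives |w| > 5, so 10|w| > 50.
Then |4/w − (2/5)| < 4|w − 10|/50, which is < ε when |w − 10| < (25/2)ε.
Take δ = min(5, (25/2)ε). Then 0 < |w − 10| < δ gives both |w − 10| < 5 and |w − 10| < (25/2)ε, so |4/w − (2/5)| < ε.

δ = min(5, (25/2)ε)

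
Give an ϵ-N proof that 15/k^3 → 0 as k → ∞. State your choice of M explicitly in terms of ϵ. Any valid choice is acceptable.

Fix ϵ > 0. For k ≥ 1, |15/k^3 − 0| = 15/k^3.
15/k^3 < ϵ ⇔ k^3 > 15/ϵ ⇔ k > (15/ϵ)^{1/3}.
Take M = (15/ϵ)^{1/3}. Then k > M implies 15/k^3 < ϵ.

M = (15/ϵ)^{1/3}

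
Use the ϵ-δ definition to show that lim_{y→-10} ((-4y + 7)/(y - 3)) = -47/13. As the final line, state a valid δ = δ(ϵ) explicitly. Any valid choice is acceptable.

δ = min(13/2, (169/10)ϵ)

Let ϵ > 0. We want δ > 0 with 0 < |y + 10| < δ ⇒ |(-4y + 7)/(y - 3) + 47/13| < ϵ.
Combining over a common denominator, (-4y + 7)/(y - 3) + 47/13 = [(-4y + 7)·(-13) − 47·(y - 3)] / [(-13)·(y - 3)] = 5(y + 10) / ((-13)(y - 3)).
So |(-4y + 7)/(y - 3) + 47/13| = 5|y + 10| / (13·|y − 3|).
Require δ ≤ 13/2, so |y − 3| ≥ |-13| − |y + 10| > 13 − 13/2 = 13/2.
Hence |(-4y + 7)/(y - 3) + 47/13| < 5|y + 10|/(13·(13/2)) = (10/169)|y + 10|, which is < ϵ once |y + 10| < (169/10)ϵ.
Take δ = min(13/2, (169/10)ϵ). Then 0 < |y + 10| < δ forces both bounds, so |(-4y + 7)/(y - 3) + 47/13| < ϵ.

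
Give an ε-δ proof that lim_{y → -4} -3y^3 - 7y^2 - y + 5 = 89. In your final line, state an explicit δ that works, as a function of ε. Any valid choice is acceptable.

Let ε > 0. We want δ > 0 such that 0 < |y + 4| < δ implies |(-3y^3 - 7y^2 - y + 5) − 89| < ε.
(-3y^3 - 7y^2 - y + 5) − 89 = -3y^3 - 7y^2 - y - 84 = (y + 4)(-3y^2 + 5y - 21).
So |(-3y^3 - 7y^2 - y + 5) − 89| = |y + 4|·|-3y^2 + 5y - 21|.
Require δ ≤ 1. Then |y + 4| < 1 gives |y| < 5, and by the triangle inequality |-3y^2 + 5y - 21| ≤ 3·5^2 + 5·5 + 21 = 121.
Hence |(-3y^3 - 7y^2 - y + 5) − 89| ≤ 121|y + 4| < ε provided |y + 4| < ε/121.
Choosing δ = min(1, ε/121) ensures both conditions, hence |(-3y^3 - 7y^2 - y + 5) − 89| < ε.

δ = min(1, ε/121)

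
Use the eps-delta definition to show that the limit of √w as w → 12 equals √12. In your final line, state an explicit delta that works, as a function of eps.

Fix eps > 0. We want delta > 0 such that 0 < |w − 12| < delta implies |√w − √12| < eps.
Multiplying by the conjugate, |√w − √12| = |w − 12|/(√w + √12).
Restrict delta ≤ 12 so that |w − 12| < 12 forces w > 0, and then √w + √12 > √12.
Hence |√w − √12| < |w − 12|/√12, which is < eps once |w − 12| < √12·eps.
Take delta = min(12, √12·eps). If 0 < |w − 12| < delta then w > 0 and |√w − √12| < |w − 12|/√12 < eps.

delta = min(12, √12·eps)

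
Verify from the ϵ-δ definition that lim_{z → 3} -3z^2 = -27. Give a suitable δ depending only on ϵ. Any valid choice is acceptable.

δ = min(2, ϵ/24)

Suppose ϵ > 0. We want δ > 0 such that 0 < |z − 3| < δ implies |(-3z^2) + 27| < ϵ.
(-3z^2) + 27 = -3z^2 + 27 = (z − 3)(-3z - 9).
So |(-3z^2) + 27| = |z − 3|·|-3z - 9|.
Require δ ≤ 2. Then |z − 3| < 2 gives |z| < 5, and by the triangle inequality |-3z - 9| ≤ 3·5 + 9 = 24.
Hence |(-3z^2) + 27| ≤ 24|z − 3| < ϵ provided |z − 3| < ϵ/24.
Choosing δ = min(2, ϵ/24) ensures both conditions, hence |(-3z^2) + 27| < ϵ.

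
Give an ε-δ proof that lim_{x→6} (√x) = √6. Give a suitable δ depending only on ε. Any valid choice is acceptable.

Fix ε > 0. We want δ > 0 such that 0 < |x − 6| < δ implies |√x − √6| < ε.
Multiplying by the conjugate, |√x − √6| = |x − 6|/(√x + √6).
Restrict δ ≤ 6 so that |x − 6| < 6 forces x > 0, and then √x + √6 > √6.
Hence |√x − √6| < |x − 6|/√6, which is < ε once |x − 6| < √6·ε.
Take δ = min(6, √6·ε). If 0 < |x − 6| < δ then x > 0 and |√x − √6| < |x − 6|/√6 < ε.

δ = min(6, √6·ε)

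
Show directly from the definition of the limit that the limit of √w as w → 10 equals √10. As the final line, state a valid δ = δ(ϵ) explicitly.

Fix ϵ > 0. We want δ > 0 such that 0 < |w − 10| < δ implies |√w − √10| < ϵ.
Multiplying by the conjugate, |√w − √10| = |w − 10|/(√w + √10).
Restrict δ ≤ 10 so that |w − 10| < 10 forces w > 0, and then √w + √10 > √10.
Hence |√w − √10| < |w − 10|/√10, which is < ϵ once |w − 10| < √10·ϵ.
Take δ = min(10, √10·ϵ). If 0 < |w − 10| < δ then w > 0 and |√w − √10| < |w − 10|/√10 < ϵ.

δ = min(10, √10·ϵ)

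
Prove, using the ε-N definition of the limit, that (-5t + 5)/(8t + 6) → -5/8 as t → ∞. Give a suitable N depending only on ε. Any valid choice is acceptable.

Fix ε > 0. We seek N > 0 such that t > N implies |(-5t + 5)/(8t + 6) + 5/8| < ε.
(-5t + 5)/(8t + 6) + 5/8 = (8(-5t + 5) − (-5)(8t + 6)) / (8(8t + 6)) = 70/(8(8t + 6)).
For t > 0 we have 8t + 6 > 8t, so |(-5t + 5)/(8t + 6) + 5/8| = 70/(8(8t + 6)) < 70/(8·8t) = (35/32)/t.
Thus |(-5t + 5)/(8t + 6) + 5/8| < ε whenever t > (35/32)/ε.
Take N = (35/32)/ε. If t > N then |(-5t + 5)/(8t + 6) + 5/8| < (35/32)/t < ε.

N = (35/32)/ε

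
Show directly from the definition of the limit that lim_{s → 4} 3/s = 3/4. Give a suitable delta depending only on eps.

Let eps > 0. We seek delta > 0 such that 0 < |s − 4| < delta implies |3/s − (3/4)| < eps.
|3/s − (3/4)| = 3·|4 − s|/(4·|s|) = 3|s − 4|/(4|s|).
Require delta ≤ 2 so that |s| > 4 − 2 = 2, hence 4|s| > 8.
Then |3/s − (3/4)| < 3|s − 4|/8, which is < eps when |s − 4| < (8/3)eps.
Take delta = min(2, (8/3)eps). Then 0 < |s − 4| < delta gives both |s − 4| < 2 and |s − 4| < (8/3)eps, so |3/s − (3/4)| < eps.

delta = min(2, (8/3)eps)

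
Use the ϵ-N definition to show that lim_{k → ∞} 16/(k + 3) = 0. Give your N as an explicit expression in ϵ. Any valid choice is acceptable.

Fix ϵ > 0. For k ≥ 1, |16/(k + 3) − 0| = 16/(k + 3) ≤ 16/k.
We need 16/k < ϵ, i.e. k > 16/ϵ.
Take N = 16/ϵ. If k > N then |16/(k + 3)| ≤ 16/k < ϵ.

N = 16/ϵ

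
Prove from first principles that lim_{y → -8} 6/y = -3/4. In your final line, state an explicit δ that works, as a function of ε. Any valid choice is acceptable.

Let ε > 0. We seek δ > 0 such that 0 < |y + 8| < δ implies |6/y + 3/4| < ε.
|6/y + 3/4| = 6·|-8 − y|/(8·|y|) = 6|y + 8|/(8|y|).
Restrict δ ≤ 4. Then |y + 8| < 4 gives |y| > 4, so 8|y| > 32.
Then |6/y + 3/4| < 6|y + 8|/32, which is < ε when |y + 8| < (16/3)ε.
Take δ = min(4, (16/3)ε). Then 0 < |y + 8| < δ gives both |y + 8| < 4 and |y + 8| < (16/3)ε, so |6/y + 3/4| < ε.

δ = min(4, (16/3)ε)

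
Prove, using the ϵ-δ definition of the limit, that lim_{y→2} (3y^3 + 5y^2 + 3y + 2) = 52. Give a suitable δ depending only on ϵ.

δ = min(2, ϵ/117)

Let ϵ > 0 be given. We want δ > 0 such that 0 < |y − 2| < δ implies |(3y^3 + 5y^2 + 3y + 2) − 52| < ϵ.
(3y^3 + 5y^2 + 3y + 2) − 52 = 3y^3 + 5y^2 + 3y - 50 = (y − 2)(3y^2 + 11y + 25).
So |(3y^3 + 5y^2 + 3y + 2) − 52| = |y − 2|·|3y^2 + 11y + 25|.
Assume first that |y − 2| < 2, so |y| < 4. Then |3y^2 + 11y + 25| ≤ 3·4^2 + 11·4 + 25 = 117.
Hence |(3y^3 + 5y^2 + 3y + 2) − 52| ≤ 117|y − 2| < ϵ provided |y − 2| < ϵ/117.
Take δ = min(2, ϵ/117). Then 0 < |y − 2| < δ gives both |y − 2| < 2 and |y − 2| < ϵ/117, so |(3y^3 + 5y^2 + 3y + 2) − 52| < ϵ.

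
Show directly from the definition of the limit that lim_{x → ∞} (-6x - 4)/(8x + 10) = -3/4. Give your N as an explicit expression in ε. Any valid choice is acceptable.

Suppose ε > 0. We seek N > 0 such that x > N implies |(-6x - 4)/(8x + 10) + 3/4| < ε.
(-6x - 4)/(8x + 10) + 3/4 = (8(-6x - 4) − (-6)(8x + 10)) / (8(8x + 10)) = 28/(8(8x + 10)).
For x > 0 we have 8x + 10 > 8x, so |(-6x - 4)/(8x + 10) + 3/4| = 28/(8(8x + 10)) < 28/(8·8x) = (7/16)/x.
Thus |(-6x - 4)/(8x + 10) + 3/4| < ε whenever x > (7/16)/ε.
Take N = (7/16)/ε. If x > N then |(-6x - 4)/(8x + 10) + 3/4| < (7/16)/x < ε.

N = (7/16)/ε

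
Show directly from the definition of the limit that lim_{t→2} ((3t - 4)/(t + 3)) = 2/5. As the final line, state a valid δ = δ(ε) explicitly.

Let ε > 0. We want δ > 0 with 0 < |t − 2| < δ ⇒ |(3t - 4)/(t + 3) − (2/5)| < ε.
Combining over a common denominator, (3t - 4)/(t + 3) − (2/5) = [(3t - 4)·5 − 2·(t + 3)] / [5·(t + 3)] = 13(t − 2) / (5(t + 3)).
So |(3t - 4)/(t + 3) − (2/5)| = 13|t − 2| / (5·|t + 3|).
Restrict δ ≤ 5/2. Then |t − 2| < 5/2 gives |t + 3| = |(t − 2) + 5| ≥ 5 − 5/2 = 5/2.
Hence |(3t - 4)/(t + 3) − (2/5)| < 13|t − 2|/(5·(5/2)) = (26/25)|t − 2|, which is < ε once |t − 2| < (25/26)ε.
Take δ = min(5/2, (25/26)ε). Then 0 < |t − 2| < δ forces both bounds, so |(3t - 4)/(t + 3) − (2/5)| < ε.

δ = min(5/2, (25/26)ε)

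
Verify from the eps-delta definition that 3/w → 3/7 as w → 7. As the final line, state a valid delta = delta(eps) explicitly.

delta = min(7/2, (49/6)eps)

Fix eps > 0. We seek delta > 0 such that 0 < |w − 7| < delta implies |3/w − (3/7)| < eps.
|3/w − (3/7)| = 3·|7 − w|/(7·|w|) = 3|w − 7|/(7|w|).
Restrict delta ≤ 7/2. Then |w − 7| < 7/2 gives |w| > 7/2, so 7|w| > 49/2.
Then |3/w − (3/7)| < 3|w − 7|/(49/2), which is < eps when |w − 7| < (49/6)eps.
Take delta = min(7/2, (49/6)eps). Then 0 < |w − 7| < delta gives both |w − 7| < 7/2 and |w − 7| < (49/6)eps, so |3/w − (3/7)| < eps.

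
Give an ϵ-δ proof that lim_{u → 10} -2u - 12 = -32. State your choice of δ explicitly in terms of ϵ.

δ = ϵ/2

Let ϵ > 0. We need δ > 0 so that 0 < |u − 10| < δ implies |(-2u - 12) + 32| < ϵ.
|(-2u - 12) + 32| = |-2u + 20| = 2|u − 10|.
So 2|u − 10| < ϵ exactly when |u − 10| < ϵ/2.
Take δ = ϵ/2. If 0 < |u − 10| < δ then |(-2u - 12) + 32| = 2|u − 10| < 2·(ϵ/2) = ϵ.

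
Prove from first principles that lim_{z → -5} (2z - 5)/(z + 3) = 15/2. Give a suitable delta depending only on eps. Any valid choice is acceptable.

delta = min(1, (2/11)eps)

Let eps > 0 be given. We want delta > 0 with 0 < |z + 5| < delta ⇒ |(2z - 5)/(z + 3) − (15/2)| < eps.
Combining over a common denominator, (2z - 5)/(z + 3) − (15/2) = [(2z - 5)·(-2) − (-15)·(z + 3)] / [(-2)·(z + 3)] = 11(z + 5) / ((-2)(z + 3)).
So |(2z - 5)/(z + 3) − (15/2)| = 11|z + 5| / (2·|z + 3|).
Restrict delta ≤ 1. Then |z + 5| < 1 gives |z + 3| = |(z + 5) + (-2)| ≥ 2 − 1 = 1.
Hence |(2z - 5)/(z + 3) − (15/2)| < 11|z + 5|/(2·1) = (11/2)|z + 5|, which is < eps once |z + 5| < (2/11)eps.
Take delta = min(1, (2/11)eps). Then 0 < |z + 5| < delta forces both bounds, so |(2z - 5)/(z + 3) − (15/2)| < eps.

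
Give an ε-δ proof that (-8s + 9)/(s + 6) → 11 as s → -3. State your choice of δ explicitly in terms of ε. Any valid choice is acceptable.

Let ε > 0. We want δ > 0 with 0 < |s + 3| < δ ⇒ |(-8s + 9)/(s + 6) − 11| < ε.
Combining over a common denominator, (-8s + 9)/(s + 6) − 11 = [(-8s + 9)·3 − 33·(s + 6)] / [3·(s + 6)] = -57(s + 3) / (3(s + 6)).
So |(-8s + 9)/(s + 6) − 11| = 57|s + 3| / (3·|s + 6|).
Require δ ≤ 3/2, so |s + 6| ≥ |3| − |s + 3| > 3 − 3/2 = 3/2.
Hence |(-8s + 9)/(s + 6) − 11| < 57|s + 3|/(3·(3/2)) = (38/3)|s + 3|, which is < ε once |s + 3| < (3/38)ε.
Take δ = min(3/2, (3/38)ε). Then 0 < |s + 3| < δ forces both bounds, so |(-8s + 9)/(s + 6) − 11| < ε.

δ = min(3/2, (3/38)ε)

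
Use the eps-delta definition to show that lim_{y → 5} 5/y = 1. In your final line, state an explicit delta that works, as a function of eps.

delta = min(5/2, (5/2)eps)

Let eps > 0. We seek delta > 0 such that 0 < |y − 5| < delta implies |5/y − 1| < eps.
|5/y − 1| = 5·|5 − y|/(5·|y|) = 5|y − 5|/(5|y|).
Require delta ≤ 5/2 so that |y| > 5 − 5/2 = 5/2, hence 5|y| > 25/2.
Then |5/y − 1| < 5|y − 5|/(25/2), which is < eps when |y − 5| < (5/2)eps.
Take delta = min(5/2, (5/2)eps). Then 0 < |y − 5| < delta gives both |y − 5| < 5/2 and |y − 5| < (5/2)eps, so |5/y − 1| < eps.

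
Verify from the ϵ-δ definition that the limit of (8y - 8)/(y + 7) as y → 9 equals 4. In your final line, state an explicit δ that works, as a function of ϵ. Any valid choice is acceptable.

δ = min(8, 2ϵ)

Let ϵ > 0. We want δ > 0 with 0 < |y − 9| < δ ⇒ |(8y - 8)/(y + 7) − 4| < ϵ.
Combining over a common denominator, (8y - 8)/(y + 7) − 4 = [(8y - 8)·16 − 64·(y + 7)] / [16·(y + 7)] = 64(y − 9) / (16(y + 7)).
So |(8y - 8)/(y + 7) − 4| = 64|y − 9| / (16·|y + 7|).
Require δ ≤ 8, so |y + 7| ≥ |16| − |y − 9| > 16 − 8 = 8.
Hence |(8y - 8)/(y + 7) − 4| < 64|y − 9|/(16·8) = (1/2)|y − 9|, which is < ϵ once |y − 9| < 2ϵ.
Take δ = min(8, 2ϵ). Then 0 < |y − 9| < δ forces both bounds, so |(8y - 8)/(y + 7) − 4| < ϵ.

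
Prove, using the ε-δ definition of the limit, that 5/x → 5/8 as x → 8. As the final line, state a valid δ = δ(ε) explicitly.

Let ε > 0. We seek δ > 0 such that 0 < |x − 8| < δ implies |5/x − (5/8)| < ε.
|5/x − (5/8)| = 5·|8 − x|/(8·|x|) = 5|x − 8|/(8|x|).
Restrict δ ≤ 4. Then |x − 8| < 4 gives |x| > 4, so 8|x| > 32.
Then |5/x − (5/8)| < 5|x − 8|/32, which is < ε when |x − 8| < (32/5)ε.
Take δ = min(4, (32/5)ε). Then 0 < |x − 8| < δ gives both |x − 8| < 4 and |x − 8| < (32/5)ε, so |5/x − (5/8)| < ε.

δ = min(4, (32/5)ε)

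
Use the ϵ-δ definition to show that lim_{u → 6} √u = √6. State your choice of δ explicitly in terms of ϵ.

δ = min(6, √6·ϵ)

Let ϵ > 0 be given. We want δ > 0 such that 0 < |u − 6| < δ implies |√u − √6| < ϵ.
Multiplying by the conjugate, |√u − √6| = |u − 6|/(√u + √6).
Restrict δ ≤ 6 so that |u − 6| < 6 forces u > 0, and then √u + √6 > √6.
Hence |√u − √6| < |u − 6|/√6, which is < ϵ once |u − 6| < √6·ϵ.
Take δ = min(6, √6·ϵ). If 0 < |u − 6| < δ then u > 0 and |√u − √6| < |u − 6|/√6 < ϵ.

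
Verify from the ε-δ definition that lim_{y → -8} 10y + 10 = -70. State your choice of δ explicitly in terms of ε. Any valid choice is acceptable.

δ = ε/10

Suppose ε > 0. We need δ > 0 so that 0 < |y + 8| < δ implies |(10y + 10) + 70| < ε.
|(10y + 10) + 70| = |10y + 80| = 10|y + 8|.
So 10|y + 8| < ε exactly when |y + 8| < ε/10.
Take δ = ε/10. If 0 < |y + 8| < δ then |(10y + 10) + 70| = 10|y + 8| < 10·(ε/10) = ε.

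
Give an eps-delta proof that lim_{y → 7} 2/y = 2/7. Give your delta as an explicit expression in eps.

Suppose eps > 0. We seek delta > 0 such that 0 < |y − 7| < delta implies |2/y − (2/7)| < eps.
|2/y − (2/7)| = 2·|7 − y|/(7·|y|) = 2|y − 7|/(7|y|).
Restrict delta ≤ 7/2. Then |y − 7| < 7/2 gives |y| > 7/2, so 7|y| > 49/2.
Then |2/y − (2/7)| < 2|y − 7|/(49/2), which is < eps when |y − 7| < (49/4)eps.
Take delta = min(7/2, (49/4)eps). Then 0 < |y − 7| < delta gives both |y − 7| < 7/2 and |y − 7| < (49/4)eps, so |2/y − (2/7)| < eps.

delta = min(7/2, (49/4)eps)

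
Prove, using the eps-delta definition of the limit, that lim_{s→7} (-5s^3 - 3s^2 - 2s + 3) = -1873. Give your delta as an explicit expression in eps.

delta = min(1, eps/892)

Suppose eps > 0. We want delta > 0 such that 0 < |s − 7| < delta implies |(-5s^3 - 3s^2 - 2s + 3) + 1873| < eps.
(-5s^3 - 3s^2 - 2s + 3) + 1873 = -5s^3 - 3s^2 - 2s + 1876 = (s − 7)(-5s^2 - 38s - 268).
So |(-5s^3 - 3s^2 - 2s + 3) + 1873| = |s − 7|·|-5s^2 - 38s - 268|.
Assume first that |s − 7| < 1, so |s| < 8. Then |-5s^2 - 38s - 268| ≤ 5·8^2 + 38·8 + 268 = 892.
Hence |(-5s^3 - 3s^2 - 2s + 3) + 1873| ≤ 892|s − 7| < eps provided |s − 7| < eps/892.
Choosing delta = min(1, eps/892) ensures both conditions, hence |(-5s^3 - 3s^2 - 2s + 3) + 1873| < eps.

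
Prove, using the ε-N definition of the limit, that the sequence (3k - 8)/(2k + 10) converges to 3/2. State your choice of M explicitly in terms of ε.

Let ε > 0. For k ≥ 1, |(3k - 8)/(2k + 10) − (3/2)| = |-46|/(2(2k + 10)) = 46/(2(2k + 10)).
Since 2k + 10 ≥ 2k for k ≥ 1, this is ≤ 46/(2·2k) = (23/2)/k.
So |(3k - 8)/(2k + 10) − (3/2)| < ε whenever k > (23/2)/ε.
Take M = (23/2)/ε. If k > M then |(3k - 8)/(2k + 10) − (3/2)| ≤ (23/2)/k < ε.

M = (23/2)/ε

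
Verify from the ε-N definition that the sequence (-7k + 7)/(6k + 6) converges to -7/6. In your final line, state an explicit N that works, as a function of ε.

N = (7/3)/ε

Fix ε > 0. For k ≥ 1, |(-7k + 7)/(6k + 6) + 7/6| = |84|/(6(6k + 6)) = 84/(6(6k + 6)).
Since 6k + 6 ≥ 6k for k ≥ 1, this is ≤ 84/(6·6k) = (7/3)/k.
So |(-7k + 7)/(6k + 6) + 7/6| < ε whenever k > (7/3)/ε.
Take N = (7/3)/ε. If k > N then |(-7k + 7)/(6k + 6) + 7/6| ≤ (7/3)/k < ε.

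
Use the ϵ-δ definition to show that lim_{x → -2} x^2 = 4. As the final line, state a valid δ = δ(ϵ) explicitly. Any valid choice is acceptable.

Suppose ϵ > 0. We seek δ > 0 with 0 < |x + 2| < δ ⇒ |x^2 − 4| < ϵ.
Factor: x^2 − 4 = (x + 2)(x - 2), so |x^2 − 4| = |x + 2|·|x - 2|.
Restrict δ ≤ 1. Then |x + 2| < 1 gives |x| < 3, so by the triangle inequality |x - 2| ≤ 3 + 2 = 5.
Hence |x^2 − 4| ≤ 5|x + 2|, which is < ϵ once |x + 2| < ϵ/5.
Take δ = min(1, ϵ/5). If 0 < |x + 2| < δ then both bounds hold and |x^2 − 4| ≤ 5|x + 2| < 5·(ϵ/5) = ϵ.

δ = min(1, ϵ/5)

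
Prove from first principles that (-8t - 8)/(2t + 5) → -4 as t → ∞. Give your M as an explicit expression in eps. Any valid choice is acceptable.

Let eps > 0 be given. We seek M > 0 such that t > M implies |(-8t - 8)/(2t + 5) + 4| < eps.
(-8t - 8)/(2t + 5) + 4 = (2(-8t - 8) − (-8)(2t + 5)) / (2(2t + 5)) = 24/(2(2t + 5)).
For t > 0 we have 2t + 5 > 2t, so |(-8t - 8)/(2t + 5) + 4| = 24/(2(2t + 5)) < 24/(2·2t) = 6/t.
Thus |(-8t - 8)/(2t + 5) + 4| < eps whenever t > 6/eps.
Take M = 6/eps. If t > M then |(-8t - 8)/(2t + 5) + 4| < 6/t < eps.

M = 6/eps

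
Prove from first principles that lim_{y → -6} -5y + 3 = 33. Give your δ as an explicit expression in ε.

Let ε > 0. We need δ > 0 so that 0 < |y + 6| < δ implies |(-5y + 3) − 33| < ε.
Since (-5y + 3) − 33 = -5(y + 6), we have |(-5y + 3) − 33| = 5|y + 6|.
So 5|y + 6| < ε exactly when |y + 6| < ε/5.
Choosing δ = ε/5 gives |(-5y + 3) − 33| = 5|y + 6| < ε whenever |y + 6| < δ.

δ = ε/5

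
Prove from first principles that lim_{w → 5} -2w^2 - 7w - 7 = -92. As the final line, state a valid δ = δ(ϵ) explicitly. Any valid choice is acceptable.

Fix ϵ > 0. We want δ > 0 such that 0 < |w − 5| < δ implies |(-2w^2 - 7w - 7) + 92| < ϵ.
(-2w^2 - 7w - 7) + 92 = -2w^2 - 7w + 85 = (w − 5)(-2w - 17).
So |(-2w^2 - 7w - 7) + 92| = |w − 5|·|-2w - 17|.
Require δ ≤ 1. Then |w − 5| < 1 gives |w| < 6, and by the triangle inequality |-2w - 17| ≤ 2·6 + 17 = 29.
Hence |(-2w^2 - 7w - 7) + 92| ≤ 29|w − 5| < ϵ provided |w − 5| < ϵ/29.
Choosing δ = min(1, ϵ/29) ensures both conditions, hence |(-2w^2 - 7w - 7) + 92| < ϵ.

δ = min(1, ϵ/29)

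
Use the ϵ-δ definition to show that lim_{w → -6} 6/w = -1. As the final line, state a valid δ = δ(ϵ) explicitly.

Suppose ϵ > 0. We seek δ > 0 such that 0 < |w + 6| < δ implies |6/w + 1| < ϵ.
|6/w + 1| = 6·|-6 − w|/(6·|w|) = 6|w + 6|/(6|w|).
Require δ ≤ 3 so that |w| > 6 − 3 = 3, hence 6|w| > 18.
Then |6/w + 1| < 6|w + 6|/18, which is < ϵ when |w + 6| < 3ϵ.
Take δ = min(3, 3ϵ). Then 0 < |w + 6| < δ gives both |w + 6| < 3 and |w + 6| < 3ϵ, so |6/w + 1| < ϵ.

δ = min(3, 3ϵ)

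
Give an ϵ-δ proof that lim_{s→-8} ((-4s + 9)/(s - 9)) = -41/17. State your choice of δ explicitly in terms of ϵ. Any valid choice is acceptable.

Let ϵ > 0 be given. We want δ > 0 with 0 < |s + 8| < δ ⇒ |(-4s + 9)/(s - 9) + 41/17| < ϵ.
Combining over a common denominator, (-4s + 9)/(s - 9) + 41/17 = [(-4s + 9)·(-17) − 41·(s - 9)] / [(-17)·(s - 9)] = 27(s + 8) / ((-17)(s - 9)).
So |(-4s + 9)/(s - 9) + 41/17| = 27|s + 8| / (17·|s − 9|).
Restrict δ ≤ 17/2. Then |s + 8| < 17/2 gives |s − 9| = |(s + 8) + (-17)| ≥ 17 − 17/2 = 17/2.
Hence |(-4s + 9)/(s - 9) + 41/17| < 27|s + 8|/(17·(17/2)) = (54/289)|s + 8|, which is < ϵ once |s + 8| < (289/54)ϵ.
Take δ = min(17/2, (289/54)ϵ). Then 0 < |s + 8| < δ forces both bounds, so |(-4s + 9)/(s - 9) + 41/17| < ϵ.

δ = min(17/2, (289/54)ϵ)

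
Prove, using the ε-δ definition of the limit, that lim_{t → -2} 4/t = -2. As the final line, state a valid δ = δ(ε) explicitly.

δ = min(1, (1/2)ε)

Let ε > 0. We seek δ > 0 such that 0 < |t + 2| < δ implies |4/t + 2| < ε.
|4/t + 2| = 4·|-2 − t|/(2·|t|) = 4|t + 2|/(2|t|).
Require δ ≤ 1 so that |t| > 2 − 1 = 1, hence 2|t| > 2.
Then |4/t + 2| < 4|t + 2|/2, which is < ε when |t + 2| < (1/2)ε.
Take δ = min(1, (1/2)ε). Then 0 < |t + 2| < δ gives both |t + 2| < 1 and |t + 2| < (1/2)ε, so |4/t + 2| < ε.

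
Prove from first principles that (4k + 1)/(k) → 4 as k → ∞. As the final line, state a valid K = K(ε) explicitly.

Let ε > 0 be given. For k ≥ 1, |(4k + 1)/(k) − 4| = |1|/((k)) = 1/((k)).
Since k ≥ k for k ≥ 1, this is ≤ 1/(k) = 1/k.
So |(4k + 1)/(k) − 4| < ε whenever k > 1/ε.
Take K = 1/ε. If k > K then |(4k + 1)/(k) − 4| ≤ 1/k < ε.

K = 1/ε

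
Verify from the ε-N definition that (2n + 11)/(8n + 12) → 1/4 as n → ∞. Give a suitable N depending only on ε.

Let ε > 0. For n ≥ 1, |(2n + 11)/(8n + 12) − (1/4)| = |64|/(8(8n + 12)) = 64/(8(8n + 12)).
Since 8n + 12 ≥ 8n for n ≥ 1, this is ≤ 64/(8·8n) = 1/n.
So |(2n + 11)/(8n + 12) − (1/4)| < ε whenever n > 1/ε.
Take N = 1/ε. If n > N then |(2n + 11)/(8n + 12) − (1/4)| ≤ 1/n < ε.

N = 1/ε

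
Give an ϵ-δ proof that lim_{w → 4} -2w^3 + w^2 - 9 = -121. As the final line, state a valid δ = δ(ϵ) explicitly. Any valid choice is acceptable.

Fix ϵ > 0. We want δ > 0 such that 0 < |w − 4| < δ implies |(-2w^3 + w^2 - 9) + 121| < ϵ.
(-2w^3 + w^2 - 9) + 121 = -2w^3 + w^2 + 112 = (w − 4)(-2w^2 - 7w - 28).
So |(-2w^3 + w^2 - 9) + 121| = |w − 4|·|-2w^2 - 7w - 28|.
Assume first that |w − 4| < 2, so |w| < 6. Then |-2w^2 - 7w - 28| ≤ 2·6^2 + 7·6 + 28 = 142.
Hence |(-2w^3 + w^2 - 9) + 121| ≤ 142|w − 4| < ϵ provided |w − 4| < ϵ/142.
Take δ = min(2, ϵ/142). Then 0 < |w − 4| < δ gives both |w − 4| < 2 and |w − 4| < ϵ/142, so |(-2w^3 + w^2 - 9) + 121| < ϵ.

δ = min(2, ϵ/142)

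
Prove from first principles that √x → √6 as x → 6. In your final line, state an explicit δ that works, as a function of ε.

δ = min(6, √6·ε)

Fix ε > 0. We want δ > 0 such that 0 < |x − 6| < δ implies |√x − √6| < ε.
Rationalise: √x − √6 = (x − 6)/(√x + √6), so |√x − √6| = |x − 6|/(√x + √6).
Restrict δ ≤ 6 so that |x − 6| < 6 forces x > 0, and then √x + √6 > √6.
Hence |√x − √6| < |x − 6|/√6, which is < ε once |x − 6| < √6·ε.
Take δ = min(6, √6·ε). If 0 < |x − 6| < δ then x > 0 and |√x − √6| < |x − 6|/√6 < ε.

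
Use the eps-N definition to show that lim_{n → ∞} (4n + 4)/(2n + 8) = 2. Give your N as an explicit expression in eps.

N = 6/eps

Fix eps > 0. For n ≥ 1, |(4n + 4)/(2n + 8) − 2| = |-24|/(2(2n + 8)) = 24/(2(2n + 8)).
Since 2n + 8 ≥ 2n for n ≥ 1, this is ≤ 24/(2·2n) = 6/n.
So |(4n + 4)/(2n + 8) − 2| < eps whenever n > 6/eps.
Take N = 6/eps. If n > N then |(4n + 4)/(2n + 8) − 2| ≤ 6/n < eps.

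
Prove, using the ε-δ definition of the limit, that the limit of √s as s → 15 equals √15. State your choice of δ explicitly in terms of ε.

Fix ε > 0. We want δ > 0 such that 0 < |s − 15| < δ implies |√s − √15| < ε.
Rationalise: √s − √15 = (s − 15)/(√s + √15), so |√s − √15| = |s − 15|/(√s + √15).
Restrict δ ≤ 15 so that |s − 15| < 15 forces s > 0, and then √s + √15 > √15.
Hence |√s − √15| < |s − 15|/√15, which is < ε once |s − 15| < √15·ε.
Take δ = min(15, √15·ε). If 0 < |s − 15| < δ then s > 0 and |√s − √15| < |s − 15|/√15 < ε.

δ = min(15, √15·ε)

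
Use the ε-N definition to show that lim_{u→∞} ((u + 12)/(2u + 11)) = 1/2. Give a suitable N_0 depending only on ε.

Let ε > 0. We seek N_0 > 0 such that u > N_0 implies |(u + 12)/(2u + 11) − (1/2)| < ε.
(u + 12)/(2u + 11) − (1/2) = (2(u + 12) − (2u + 11)) / (2(2u + 11)) = 13/(2(2u + 11)).
For u > 0 we have 2u + 11 > 2u, so |(u + 12)/(2u + 11) − (1/2)| = 13/(2(2u + 11)) < 13/(2·2u) = (13/4)/u.
Thus |(u + 12)/(2u + 11) − (1/2)| < ε whenever u > (13/4)/ε.
Take N_0 = (13/4)/ε. If u > N_0 then |(u + 12)/(2u + 11) − (1/2)| < (13/4)/u < ε.

N_0 = (13/4)/ε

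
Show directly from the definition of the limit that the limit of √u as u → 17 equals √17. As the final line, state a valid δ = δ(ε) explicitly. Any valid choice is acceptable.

δ = min(17, √17·ε)

Fix ε > 0. We want δ > 0 such that 0 < |u − 17| < δ implies |√u − √17| < ε.
Rationalise: √u − √17 = (u − 17)/(√u + √17), so |√u − √17| = |u − 17|/(√u + √17).
Restrict δ ≤ 17 so that |u − 17| < 17 forces u > 0, and then √u + √17 > √17.
Hence |√u − √17| < |u − 17|/√17, which is < ε once |u − 17| < √17·ε.
Take δ = min(17, √17·ε). If 0 < |u − 17| < δ then u > 0 and |√u − √17| < |u − 17|/√17 < ε.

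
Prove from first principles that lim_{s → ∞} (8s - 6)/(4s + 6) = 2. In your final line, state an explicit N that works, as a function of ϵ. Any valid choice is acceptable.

N = (9/2)/ϵ

Fix ϵ > 0. We seek N > 0 such that s > N implies |(8s - 6)/(4s + 6) − 2| < ϵ.
(8s - 6)/(4s + 6) − 2 = (4(8s - 6) − 8(4s + 6)) / (4(4s + 6)) = -72/(4(4s + 6)).
For s > 0 we have 4s + 6 > 4s, so |(8s - 6)/(4s + 6) − 2| = 72/(4(4s + 6)) < 72/(4·4s) = (9/2)/s.
Thus |(8s - 6)/(4s + 6) − 2| < ϵ whenever s > (9/2)/ϵ.
Take N = (9/2)/ϵ. If s > N then |(8s - 6)/(4s + 6) − 2| < (9/2)/s < ϵ.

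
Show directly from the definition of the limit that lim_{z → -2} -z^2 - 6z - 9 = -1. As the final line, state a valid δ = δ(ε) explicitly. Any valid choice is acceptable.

δ = min(2, ε/8)

Fix ε > 0. We want δ > 0 such that 0 < |z + 2| < δ implies |(-z^2 - 6z - 9) + 1| < ε.
(-z^2 - 6z - 9) + 1 = -z^2 - 6z - 8 = (z + 2)(-z - 4).
So |(-z^2 - 6z - 9) + 1| = |z + 2|·|-z - 4|.
Require δ ≤ 2. Then |z + 2| < 2 gives |z| < 4, and by the triangle inequality |-z - 4| ≤ 4 + 4 = 8.
Hence |(-z^2 - 6z - 9) + 1| ≤ 8|z + 2| < ε provided |z + 2| < ε/8.
Choosing δ = min(2, ε/8) ensures both conditions, hence |(-z^2 - 6z - 9) + 1| < ε.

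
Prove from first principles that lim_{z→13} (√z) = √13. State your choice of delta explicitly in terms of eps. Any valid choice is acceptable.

delta = min(13, √13·eps)

Suppose eps > 0. We want delta > 0 such that 0 < |z − 13| < delta implies |√z − √13| < eps.
Rationalise: √z − √13 = (z − 13)/(√z + √13), so |√z − √13| = |z − 13|/(√z + √13).
Restrict delta ≤ 13 so that |z − 13| < 13 forces z > 0, and then √z + √13 > √13.
Hence |√z − √13| < |z − 13|/√13, which is < eps once |z − 13| < √13·eps.
Take delta = min(13, √13·eps). If 0 < |z − 13| < delta then z > 0 and |√z − √13| < |z − 13|/√13 < eps.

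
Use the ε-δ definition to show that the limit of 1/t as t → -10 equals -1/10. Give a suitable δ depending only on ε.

δ = min(5, 50ε)

Fix ε > 0. We seek δ > 0 such that 0 < |t + 10| < δ implies |1/t + 1/10| < ε.
|1/t + 1/10| = |-10 − t|/(10·|t|) = |t + 10|/(10|t|).
Restrict δ ≤ 5. Then |t + 10| < 5 gives |t| > 5, so 10|t| > 50.
Then |1/t + 1/10| < |t + 10|/50, which is < ε when |t + 10| < 50ε.
Take δ = min(5, 50ε). Then 0 < |t + 10| < δ gives both |t + 10| < 5 and |t + 10| < 50ε, so |1/t + 1/10| < ε.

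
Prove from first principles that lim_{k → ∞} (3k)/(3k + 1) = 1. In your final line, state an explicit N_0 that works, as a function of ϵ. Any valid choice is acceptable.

N_0 = (1/3)/ϵ

Fix ϵ > 0. For k ≥ 1, |(3k)/(3k + 1) − 1| = |-3|/(3(3k + 1)) = 3/(3(3k + 1)).
Since 3k + 1 ≥ 3k for k ≥ 1, this is ≤ 3/(3·3k) = (1/3)/k.
So |(3k)/(3k + 1) − 1| < ϵ whenever k > (1/3)/ϵ.
Take N_0 = (1/3)/ϵ. If k > N_0 then |(3k)/(3k + 1) − 1| ≤ (1/3)/k < ϵ.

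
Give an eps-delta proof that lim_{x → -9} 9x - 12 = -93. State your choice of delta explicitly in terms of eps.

delta = eps/9

Suppose eps > 0. We need delta > 0 so that 0 < |x + 9| < delta implies |(9x - 12) + 93| < eps.
|(9x - 12) + 93| = |9x + 81| = 9|x + 9|.
So 9|x + 9| < eps exactly when |x + 9| < eps/9.
Take delta = eps/9. If 0 < |x + 9| < delta then |(9x - 12) + 93| = 9|x + 9| < 9·(eps/9) = eps.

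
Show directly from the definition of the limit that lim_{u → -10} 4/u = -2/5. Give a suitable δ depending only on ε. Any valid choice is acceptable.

Let ε > 0 be given. We seek δ > 0 such that 0 < |u + 10| < δ implies |4/u + 2/5| < ε.
|4/u + 2/5| = 4·|-10 − u|/(10·|u|) = 4|u + 10|/(10|u|).
Restrict δ ≤ 5. Then |u + 10| < 5 gives |u| > 5, so 10|u| > 50.
Then |4/u + 2/5| < 4|u + 10|/50, which is < ε when |u + 10| < (25/2)ε.
Take δ = min(5, (25/2)ε). Then 0 < |u + 10| < δ gives both |u + 10| < 5 and |u + 10| < (25/2)ε, so |4/u + 2/5| < ε.

δ = min(5, (25/2)ε)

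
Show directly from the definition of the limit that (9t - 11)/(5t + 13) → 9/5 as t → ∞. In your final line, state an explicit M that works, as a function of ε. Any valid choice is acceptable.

M = (172/25)/ε

Let ε > 0. We seek M > 0 such that t > M implies |(9t - 11)/(5t + 13) − (9/5)| < ε.
(9t - 11)/(5t + 13) − (9/5) = (5(9t - 11) − 9(5t + 13)) / (5(5t + 13)) = -172/(5(5t + 13)).
For t > 0 we have 5t + 13 > 5t, so |(9t - 11)/(5t + 13) − (9/5)| = 172/(5(5t + 13)) < 172/(5·5t) = (172/25)/t.
Thus |(9t - 11)/(5t + 13) − (9/5)| < ε whenever t > (172/25)/ε.
Take M = (172/25)/ε. If t > M then |(9t - 11)/(5t + 13) − (9/5)| < (172/25)/t < ε.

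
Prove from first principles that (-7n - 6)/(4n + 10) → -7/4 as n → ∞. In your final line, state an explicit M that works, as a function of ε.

M = (23/8)/ε

Let ε > 0 be given. For n ≥ 1, |(-7n - 6)/(4n + 10) + 7/4| = |46|/(4(4n + 10)) = 46/(4(4n + 10)).
Since 4n + 10 ≥ 4n for n ≥ 1, this is ≤ 46/(4·4n) = (23/8)/n.
So |(-7n - 6)/(4n + 10) + 7/4| < ε whenever n > (23/8)/ε.
Take M = (23/8)/ε. If n > M then |(-7n - 6)/(4n + 10) + 7/4| ≤ (23/8)/n < ε.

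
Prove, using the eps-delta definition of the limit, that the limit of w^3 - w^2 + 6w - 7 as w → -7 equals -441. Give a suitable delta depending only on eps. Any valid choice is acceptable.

delta = min(2, eps/215)

Suppose eps > 0. We want delta > 0 such that 0 < |w + 7| < delta implies |(w^3 - w^2 + 6w - 7) + 441| < eps.
(w^3 - w^2 + 6w - 7) + 441 = w^3 - w^2 + 6w + 434 = (w + 7)(w^2 - 8w + 62).
So |(w^3 - w^2 + 6w - 7) + 441| = |w + 7|·|w^2 - 8w + 62|.
Assume first that |w + 7| < 2, so |w| < 9. Then |w^2 - 8w + 62| ≤ 9^2 + 8·9 + 62 = 215.
Hence |(w^3 - w^2 + 6w - 7) + 441| ≤ 215|w + 7| < eps provided |w + 7| < eps/215.
Take delta = min(2, eps/215). Then 0 < |w + 7| < delta gives both |w + 7| < 2 and |w + 7| < eps/215, so |(w^3 - w^2 + 6w - 7) + 441| < eps.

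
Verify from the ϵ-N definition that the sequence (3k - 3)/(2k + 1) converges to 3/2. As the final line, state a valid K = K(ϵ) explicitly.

K = (9/4)/ϵ

Suppose ϵ > 0. For k ≥ 1, |(3k - 3)/(2k + 1) − (3/2)| = |-9|/(2(2k + 1)) = 9/(2(2k + 1)).
Since 2k + 1 ≥ 2k for k ≥ 1, this is ≤ 9/(2·2k) = (9/4)/k.
So |(3k - 3)/(2k + 1) − (3/2)| < ϵ whenever k > (9/4)/ϵ.
Take K = (9/4)/ϵ. If k > K then |(3k - 3)/(2k + 1) − (3/2)| ≤ (9/4)/k < ϵ.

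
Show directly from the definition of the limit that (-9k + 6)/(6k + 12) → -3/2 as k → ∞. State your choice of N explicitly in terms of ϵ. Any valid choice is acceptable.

N = 4/ϵ

Fix ϵ > 0. For k ≥ 1, |(-9k + 6)/(6k + 12) + 3/2| = |144|/(6(6k + 12)) = 144/(6(6k + 12)).
Since 6k + 12 ≥ 6k for k ≥ 1, this is ≤ 144/(6·6k) = 4/k.
So |(-9k + 6)/(6k + 12) + 3/2| < ϵ whenever k > 4/ϵ.
Take N = 4/ϵ. If k > N then |(-9k + 6)/(6k + 12) + 3/2| ≤ 4/k < ϵ.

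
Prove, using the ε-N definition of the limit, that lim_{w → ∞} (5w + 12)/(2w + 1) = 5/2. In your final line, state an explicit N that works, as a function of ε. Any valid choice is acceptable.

N = (19/4)/ε

Let ε > 0 be given. We seek N > 0 such that w > N implies |(5w + 12)/(2w + 1) − (5/2)| < ε.
(5w + 12)/(2w + 1) − (5/2) = (2(5w + 12) − 5(2w + 1)) / (2(2w + 1)) = 19/(2(2w + 1)).
For w > 0 we have 2w + 1 > 2w, so |(5w + 12)/(2w + 1) − (5/2)| = 19/(2(2w + 1)) < 19/(2·2w) = (19/4)/w.
Thus |(5w + 12)/(2w + 1) − (5/2)| < ε whenever w > (19/4)/ε.
Take N = (19/4)/ε. If w > N then |(5w + 12)/(2w + 1) − (5/2)| < (19/4)/w < ε.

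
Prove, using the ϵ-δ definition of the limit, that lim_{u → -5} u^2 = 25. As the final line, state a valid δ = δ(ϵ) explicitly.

Let ϵ > 0. We seek δ > 0 with 0 < |u + 5| < δ ⇒ |u^2 − 25| < ϵ.
Factor: u^2 − 25 = (u + 5)(u - 5), so |u^2 − 25| = |u + 5|·|u - 5|.
Restrict δ ≤ 1. Then |u + 5| < 1 gives |u| < 6, so by the triangle inequality |u - 5| ≤ 6 + 5 = 11.
Hence |u^2 − 25| ≤ 11|u + 5|, which is < ϵ once |u + 5| < ϵ/11.
Take δ = min(1, ϵ/11). If 0 < |u + 5| < δ then both bounds hold and |u^2 − 25| ≤ 11|u + 5| < 11·(ϵ/11) = ϵ.

δ = min(1, ϵ/11)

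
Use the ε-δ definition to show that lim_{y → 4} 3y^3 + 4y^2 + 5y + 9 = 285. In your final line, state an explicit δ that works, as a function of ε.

Fix ε > 0. We want δ > 0 such that 0 < |y − 4| < δ implies |(3y^3 + 4y^2 + 5y + 9) − 285| < ε.
(3y^3 + 4y^2 + 5y + 9) − 285 = 3y^3 + 4y^2 + 5y - 276 = (y − 4)(3y^2 + 16y + 69).
So |(3y^3 + 4y^2 + 5y + 9) − 285| = |y − 4|·|3y^2 + 16y + 69|.
Assume first that |y − 4| < 2, so |y| < 6. Then |3y^2 + 16y + 69| ≤ 3·6^2 + 16·6 + 69 = 273.
Hence |(3y^3 + 4y^2 + 5y + 9) − 285| ≤ 273|y − 4| < ε provided |y − 4| < ε/273.
Choosing δ = min(2, ε/273) ensures both conditions, hence |(3y^3 + 4y^2 + 5y + 9) − 285| < ε.

δ = min(2, ε/273)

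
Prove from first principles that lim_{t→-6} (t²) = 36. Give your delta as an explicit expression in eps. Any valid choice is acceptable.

delta = min(1, eps/13)

Suppose eps > 0. We seek delta > 0 with 0 < |t + 6| < delta ⇒ |t² − 36| < eps.
Factor: t² − 36 = (t + 6)(t - 6), so |t² − 36| = |t + 6|·|t - 6|.
Impose delta ≤ 1 so that |t| < 7; then |t - 6| ≤ 13.
Hence |t² − 36| ≤ 13|t + 6|, which is < eps once |t + 6| < eps/13.
Take delta = min(1, eps/13). If 0 < |t + 6| < delta then both bounds hold and |t² − 36| ≤ 13|t + 6| < 13·(eps/13) = eps.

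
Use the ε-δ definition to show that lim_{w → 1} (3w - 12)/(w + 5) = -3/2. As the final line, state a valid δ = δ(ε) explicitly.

δ = min(3, (2/3)ε)

Suppose ε > 0. We want δ > 0 with 0 < |w − 1| < δ ⇒ |(3w - 12)/(w + 5) + 3/2| < ε.
Combining over a common denominator, (3w - 12)/(w + 5) + 3/2 = [(3w - 12)·6 − (-9)·(w + 5)] / [6·(w + 5)] = 27(w − 1) / (6(w + 5)).
So |(3w - 12)/(w + 5) + 3/2| = 27|w − 1| / (6·|w + 5|).
Restrict δ ≤ 3. Then |w − 1| < 3 gives |w + 5| = |(w − 1) + 6| ≥ 6 − 3 = 3.
Hence |(3w - 12)/(w + 5) + 3/2| < 27|w − 1|/(6·3) = (3/2)|w − 1|, which is < ε once |w − 1| < (2/3)ε.
Take δ = min(3, (2/3)ε). Then 0 < |w − 1| < δ forces both bounds, so |(3w - 12)/(w + 5) + 3/2| < ε.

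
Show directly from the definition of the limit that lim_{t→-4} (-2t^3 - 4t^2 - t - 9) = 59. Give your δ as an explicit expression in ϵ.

Let ϵ > 0. We want δ > 0 such that 0 < |t + 4| < δ implies |(-2t^3 - 4t^2 - t - 9) − 59| < ϵ.
(-2t^3 - 4t^2 - t - 9) − 59 = -2t^3 - 4t^2 - t - 68 = (t + 4)(-2t^2 + 4t - 17).
So |(-2t^3 - 4t^2 - t - 9) − 59| = |t + 4|·|-2t^2 + 4t - 17|.
Require δ ≤ 2. Then |t + 4| < 2 gives |t| < 6, and by the triangle inequality |-2t^2 + 4t - 17| ≤ 2·6^2 + 4·6 + 17 = 113.
Hence |(-2t^3 - 4t^2 - t - 9) − 59| ≤ 113|t + 4| < ϵ provided |t + 4| < ϵ/113.
Take δ = min(2, ϵ/113). Then 0 < |t + 4| < δ gives both |t + 4| < 2 and |t + 4| < ϵ/113, so |(-2t^3 - 4t^2 - t - 9) − 59| < ϵ.

δ = min(2, ϵ/113)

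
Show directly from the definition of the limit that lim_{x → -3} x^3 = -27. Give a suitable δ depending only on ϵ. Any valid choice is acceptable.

Let ϵ > 0. We seek δ > 0 with 0 < |x + 3| < δ ⇒ |x^3 + 27| < ϵ.
Factor: x^3 + 27 = (x + 3)(x^2 - 3x + 9), so |x^3 + 27| = |x + 3|·|x^2 - 3x + 9|.
Impose δ ≤ 1 so that |x| < 4; then |x^2 - 3x + 9| ≤ 37.
Hence |x^3 + 27| ≤ 37|x + 3|, which is < ϵ once |x + 3| < ϵ/37.
Take δ = min(1, ϵ/37). If 0 < |x + 3| < δ then both bounds hold and |x^3 + 27| ≤ 37|x + 3| < 37·(ϵ/37) = ϵ.

δ = min(1, ϵ/37)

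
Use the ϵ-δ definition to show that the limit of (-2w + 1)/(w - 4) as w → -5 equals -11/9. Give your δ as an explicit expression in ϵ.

δ = min(9/2, (81/14)ϵ)

Fix ϵ > 0. We want δ > 0 with 0 < |w + 5| < δ ⇒ |(-2w + 1)/(w - 4) + 11/9| < ϵ.
Combining over a common denominator, (-2w + 1)/(w - 4) + 11/9 = [(-2w + 1)·(-9) − 11·(w - 4)] / [(-9)·(w - 4)] = 7(w + 5) / ((-9)(w - 4)).
So |(-2w + 1)/(w - 4) + 11/9| = 7|w + 5| / (9·|w − 4|).
Require δ ≤ 9/2, so |w − 4| ≥ |-9| − |w + 5| > 9 − 9/2 = 9/2.
Hence |(-2w + 1)/(w - 4) + 11/9| < 7|w + 5|/(9·(9/2)) = (14/81)|w + 5|, which is < ϵ once |w + 5| < (81/14)ϵ.
Take δ = min(9/2, (81/14)ϵ). Then 0 < |w + 5| < δ forces both bounds, so |(-2w + 1)/(w - 4) + 11/9| < ϵ.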